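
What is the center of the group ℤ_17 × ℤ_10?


Z(G) = {g ∈ G | gx = xg for all x ∈ G}
Direct product of abelian groups is abelian, so Z(G) = G

Z(ℤ_17 × ℤ_10) = ℤ_17 × ℤ_10


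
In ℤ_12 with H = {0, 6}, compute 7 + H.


7 + H = {7 + h (mod 12) : h ∈ H}
7+0=7, 7+6=1
7 + H = {1, 7} = 1 + H

7 + H = {1, 7}


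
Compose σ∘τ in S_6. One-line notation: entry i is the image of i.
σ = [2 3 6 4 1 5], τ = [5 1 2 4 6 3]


σ∘τ: apply τ first, then σ
1 →τ 5 →σ 1
2 →τ 1 →σ 2
3 →τ 2 →σ 3
4 →τ 4 →σ 4
5 →τ 6 →σ 5
6 →τ 3 →σ 6

σ∘τ = [1 2 3 4 5 6]


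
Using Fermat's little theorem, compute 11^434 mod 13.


Fermat's little theorem: if p is prime and gcd(a,p)=1, then a^(p-1) ≡ 1 (mod p)
p = 13 is prime, gcd(11,13) = 1
Reduce exponent: 434 mod 12 = 2
So 11^434 ≡ 11^2 (mod 13)
11^2 mod 13 = 4

11^434 ≡ 4 (mod 13)


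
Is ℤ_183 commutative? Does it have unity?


ℤ_183 is a commutative ring with unity 1; 183 = 3×61 is composite, so 3·61 ≡ 0 gives zero divisors (not an integral domain)
Commutative: Yes
Integral domain: No
Has unity: Yes

ℤ_183: Commutative=Yes, Unity=Yes


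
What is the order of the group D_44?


|D_n| = 2n (n rotations and n reflections)
|D_44| = 2×44 = 88

|D_44| = 88


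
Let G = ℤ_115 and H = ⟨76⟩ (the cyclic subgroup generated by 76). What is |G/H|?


|⟨76⟩| = n / gcd(76, 115) = 115 / 1 = 115
H is normal (ℤ_115 is abelian).
|G/H| = |G| / |H| = 115 / 115 = 1

|G/H| = 1


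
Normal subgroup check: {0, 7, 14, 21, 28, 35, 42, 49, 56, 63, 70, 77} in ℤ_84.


H = {0, 7, 14, 21, 28, 35, 42, 49, 56, 63, 70, 77} in ℤ_84
ℤ_84 is abelian; every subgroup of an abelian group is normal

Yes, normal subgroup


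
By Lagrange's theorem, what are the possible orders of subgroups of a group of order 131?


Lagrange's theorem: |H| divides |G|
|G| = 131
Divisors of 131: 1, 131

Possible subgroup orders: {1, 131}


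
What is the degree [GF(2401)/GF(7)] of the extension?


GF(2401) = GF(7^4), so the extension degree is 4

[GF(2401)/GF(7)] = 4


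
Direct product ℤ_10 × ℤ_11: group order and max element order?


|ℤ_10 × ℤ_11| = 10 × 11 = 110
Max element order = lcm(10,11) = 110
Cyclic? Yes (gcd=1)

|ℤ_10×ℤ_11| = 110, max element order = 110


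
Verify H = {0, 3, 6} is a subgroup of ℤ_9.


Subgroup test for H = {0, 3, 6} in (ℤ_9, +):
(1) 0 ∈ H? Yes
(2) Closure: for all a,b ∈ H, (a+b) mod 9 ∈ H? Yes
(3) Inverses: for all a ∈ H, -a mod 9 ∈ H? Yes

Yes, H is a subgroup of ℤ_9


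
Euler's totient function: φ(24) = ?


φ(n) = count of k ∈ {1,...,n} with gcd(k,n)=1
Coprimes to 24: {1, 5, 7, 11, 13, 17, 19, 23}
Count: 8

φ(24) = 8


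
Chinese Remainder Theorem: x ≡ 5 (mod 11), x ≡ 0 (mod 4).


m₁ = 11, m₂ = 4, gcd = 1, so CRT applies. M = m₁·m₂ = 44
Let M₁ = M/m₁ = 4, M₂ = M/m₂ = 11
Find y₁ ≡ M₁⁻¹ (mod m₁): 4⁻¹ ≡ 3 (mod 11)
Find y₂ ≡ M₂⁻¹ (mod m₂): 11⁻¹ ≡ 3 (mod 4)
x = a₁·M₁·y₁ + a₂·M₂·y₂ = 5·4·3 + 0·11·3 = 60
Reduce mod 44: x ≡ 16
Check: 16 mod 11 = 5 ✓, 16 mod 4 = 0 ✓

x ≡ 16 (mod 44)


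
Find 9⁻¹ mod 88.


Use the extended Euclidean algorithm to write 1 = 9·s + 88·t; then s mod 88 is the inverse.
Euclidean algorithm:
  9 = 0·88 + 9
  88 = 9·9 + 7
  9 = 1·7 + 2
  7 = 3·2 + 1
  2 = 2·1 + 0
gcd(9,88) = 1
Back-substitution gives: 9·(-39) + 88·(4) = 1
So 9⁻¹ ≡ -39 ≡ 49 (mod 88)
Check: 9 × 49 = 441 ≡ 1 (mod 88) ✓

9⁻¹ ≡ 49 (mod 88)


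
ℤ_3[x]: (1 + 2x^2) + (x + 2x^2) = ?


Add coefficients mod 3:
x^0: 1 + 0 = 1 (mod 3)
x^1: 0 + 1 = 1 (mod 3)
x^2: 2 + 2 = 1 (mod 3)
Result: 1 + x + x^2

f + g = 1 + x + x^2


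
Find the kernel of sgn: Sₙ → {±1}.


Kernel = preimage of identity
ker(sgn) = even permutations = Aₙ

ker(sgn) = Aₙ


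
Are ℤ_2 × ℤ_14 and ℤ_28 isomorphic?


Comparing ℤ_2 × ℤ_14 and ℤ_28:
gcd(2,14) = 2 ≠ 1. Max element order in ℤ_2×ℤ_14 is lcm(2,14) = 14 < 28, so it has no element of order 28

No, ℤ_2 × ℤ_14 ≇ ℤ_28


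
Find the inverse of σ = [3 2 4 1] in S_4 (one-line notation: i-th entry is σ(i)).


To find σ⁻¹, swap domain and range:
σ(1) = 3 → σ⁻¹(3) = 1
σ(2) = 2 → σ⁻¹(2) = 2
σ(3) = 4 → σ⁻¹(4) = 3
σ(4) = 1 → σ⁻¹(1) = 4

σ⁻¹ = [4 2 1 3]


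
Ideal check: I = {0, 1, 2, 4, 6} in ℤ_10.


Check ideal conditions for I = {0, 1, 2, 4, 6} in ℤ_10:
(1) I is an additive subgroup? No
(2) For r ∈ ℤ_10 and a ∈ I: r·a ∈ I? No  [counterexample: r=2, a=4, r·a mod 10 = 8 ∉ I]

No, I is not an ideal of ℤ_10


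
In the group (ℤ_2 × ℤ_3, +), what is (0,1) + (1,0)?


Operation: componentwise addition mod (2, 3)
(0,1) + (1,0) = ((a₁+b₁) mod 2, (a₂+b₂) mod 3) with a = (0,1), b = (1,0)

(0,1) + (1,0) = (1,1)


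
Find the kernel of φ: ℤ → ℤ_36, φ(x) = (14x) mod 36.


Kernel = preimage of identity
ker(φ) = {x ∈ ℤ : 14x ≡ 0 (mod 36)}. gcd(14,36) = 2, so 14x ≡ 0 (mod 36) ⟺ x ≡ 0 (mod 36/2 = 18). Hence ker(φ) = 18ℤ

ker(φ) = 18ℤ


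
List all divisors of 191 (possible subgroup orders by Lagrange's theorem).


Lagrange's theorem: |H| divides |G|
|G| = 191
Divisors of 191: 1, 191

Possible subgroup orders: {1, 191}


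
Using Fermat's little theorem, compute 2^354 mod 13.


Fermat's little theorem: if p is prime and gcd(a,p)=1, then a^(p-1) ≡ 1 (mod p)
p = 13 is prime, gcd(2,13) = 1
Reduce exponent: 354 mod 12 = 6
So 2^354 ≡ 2^6 (mod 13)
2^6 mod 13 = 12

2^354 ≡ 12 (mod 13)


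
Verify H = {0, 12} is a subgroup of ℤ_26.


Subgroup test for H = {0, 12} in (ℤ_26, +):
(1) 0 ∈ H? Yes
(2) Closure: for all a,b ∈ H, (a+b) mod 26 ∈ H? No  [counterexample: 12 + 12 = 24 ∉ H]
(3) Inverses: for all a ∈ H, -a mod 26 ∈ H? No

No, H is not a subgroup of ℤ_26


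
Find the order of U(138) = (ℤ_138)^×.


U(n) is the group of units mod n; |U(n)| = φ(n)
|U(138)| = φ(138) = 44

|U(138) = (ℤ_138)^×| = 44


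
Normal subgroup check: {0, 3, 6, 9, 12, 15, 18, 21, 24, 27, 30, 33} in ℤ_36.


H = {0, 3, 6, 9, 12, 15, 18, 21, 24, 27, 30, 33} in ℤ_36
ℤ_36 is abelian; every subgroup of an abelian group is normal

Yes, normal subgroup


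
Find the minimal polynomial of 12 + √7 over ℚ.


Let α = 12 + √7. Then α - 12 = √7, so (α - 12)² = 7, giving α² - 24α + 137 = 0. Degree 2 and α ∉ ℚ, so this is the minimal polynomial.

Minimal polynomial: x² - 24x + 137


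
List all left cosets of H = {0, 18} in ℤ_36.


H = {0, 18}, |H| = 2
Number of cosets = |G|/|H| = 36/2 = 18
0 + H = {0, 18}
1 + H = {1, 19}
2 + H = {2, 20}
3 + H = {3, 21}
4 + H = {4, 22}
5 + H = {5, 23}
6 + H = {6, 24}
7 + H = {7, 25}
8 + H = {8, 26}
9 + H = {9, 27}
10 + H = {10, 28}
11 + H = {11, 29}
12 + H = {12, 30}
13 + H = {13, 31}
14 + H = {14, 32}
15 + H = {15, 33}
16 + H = {16, 34}
17 + H = {17, 35}

Cosets: 0+H={0,18}; 1+H={1,19}; 2+H={2,20}; 3+H={3,21}; 4+H={4,22}; 5+H={5,23}; 6+H={6,24}; 7+H={7,25}; 8+H={8,26}; 9+H={9,27}; 10+H={10,28}; 11+H={11,29}; 12+H={12,30}; 13+H={13,31}; 14+H={14,32}; 15+H={15,33}; 16+H={16,34}; 17+H={17,35}


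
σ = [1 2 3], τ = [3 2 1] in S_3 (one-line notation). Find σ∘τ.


σ∘τ: apply τ first, then σ
1 →τ 3 →σ 3
2 →τ 2 →σ 2
3 →τ 1 →σ 1

σ∘τ = [3 2 1]


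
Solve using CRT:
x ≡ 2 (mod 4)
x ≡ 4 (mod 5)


m₁ = 4, m₂ = 5, gcd = 1, so CRT applies. M = m₁·m₂ = 20
Let M₁ = M/m₁ = 5, M₂ = M/m₂ = 4
Find y₁ ≡ M₁⁻¹ (mod m₁): 5⁻¹ ≡ 1 (mod 4)
Find y₂ ≡ M₂⁻¹ (mod m₂): 4⁻¹ ≡ 4 (mod 5)
x = a₁·M₁·y₁ + a₂·M₂·y₂ = 2·5·1 + 4·4·4 = 74
Reduce mod 20: x ≡ 14
Check: 14 mod 4 = 2 ✓, 14 mod 5 = 4 ✓

x ≡ 14 (mod 20)


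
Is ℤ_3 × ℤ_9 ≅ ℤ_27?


Comparing ℤ_3 × ℤ_9 and ℤ_27:
gcd(3,9) = 3 ≠ 1. Max element order in ℤ_3×ℤ_9 is lcm(3,9) = 9 < 27, so it has no element of order 27

No, ℤ_3 × ℤ_9 ≇ ℤ_27


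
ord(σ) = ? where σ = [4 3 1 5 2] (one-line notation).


Cycle decomposition: (1 4 5 2 3)
Cycle lengths: 5
Order = lcm(5) = 5

ord(σ) = 5


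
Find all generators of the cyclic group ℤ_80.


g generates ℤ_n iff gcd(g,n) = 1
Prime factors of 80: 2, 5
Generators are g ∈ {1,...,79} not divisible by any of these primes.
Generators: {1, 3, 7, 9, 11, 13, 17, 19, 21, 23, 27, 29, 31, 33, 37, 39, 41, 43, 47, 49, 51, 53, 57, 59, 61, 63, 67, 69, 71, 73, 77, 79}
Number of generators = φ(80) = 32

Generators of ℤ_80 = {1, 3, 7, 9, 11, 13, 17, 19, 21, 23, 27, 29, 31, 33, 37, 39, 41, 43, 47, 49, 51, 53, 57, 59, 61, 63, 67, 69, 71, 73, 77, 79}


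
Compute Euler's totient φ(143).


Factor n: 143 = 11 × 13
φ(n) = n · ∏(1 - 1/p) over distinct primes p | n
φ(143) = 143 · (1 - 1/11) · (1 - 1/13) = 120

φ(143) = 120


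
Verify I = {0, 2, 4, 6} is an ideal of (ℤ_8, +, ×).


Check ideal conditions for I = {0, 2, 4, 6} in ℤ_8:
(1) I is an additive subgroup? Yes
(2) For r ∈ ℤ_8 and a ∈ I: r·a ∈ I? Yes

Yes, I is an ideal of ℤ_8


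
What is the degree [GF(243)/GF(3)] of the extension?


GF(243) = GF(3^5), so the extension degree is 5

[GF(243)/GF(3)] = 5


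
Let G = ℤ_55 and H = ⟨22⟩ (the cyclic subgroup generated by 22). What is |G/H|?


|⟨22⟩| = n / gcd(22, 55) = 55 / 11 = 5
H is normal (ℤ_55 is abelian).
|G/H| = |G| / |H| = 55 / 5 = 11

|G/H| = 11


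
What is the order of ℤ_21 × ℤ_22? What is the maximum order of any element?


|ℤ_21 × ℤ_22| = 21 × 22 = 462
Max element order = lcm(21,22) = 462
Cyclic? Yes (gcd=1)

|ℤ_21×ℤ_22| = 462, max element order = 462


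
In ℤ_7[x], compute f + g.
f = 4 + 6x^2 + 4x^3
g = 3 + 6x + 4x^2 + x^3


Add coefficients mod 7:
x^0: 4 + 3 = 0 (mod 7)
x^1: 0 + 6 = 6 (mod 7)
x^2: 6 + 4 = 3 (mod 7)
x^3: 4 + 1 = 5 (mod 7)
Result: 6x + 3x^2 + 5x^3

f + g = 6x + 3x^2 + 5x^3


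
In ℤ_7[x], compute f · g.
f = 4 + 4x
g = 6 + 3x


Expand and collect like terms; reduce coefficients mod 7:
x^0: 4·6 = 24 ≡ 3 (mod 7)
x^1: 4·3 + 4·6 = 36 ≡ 1 (mod 7)
x^2: 4·3 = 12 ≡ 5 (mod 7)
Result: 3 + x + 5x^2

f · g = 3 + x + 5x^2


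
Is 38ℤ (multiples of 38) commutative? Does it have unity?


38ℤ is a commutative ring under +,× but has no multiplicative identity (1 ∉ 38ℤ); it has no zero divisors, but without unity it is not an integral domain
Commutative: Yes
Integral domain: No
Has unity: No

38ℤ (multiples of 38): Commutative=Yes, Unity=No


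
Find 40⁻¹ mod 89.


Use the extended Euclidean algorithm to write 1 = 40·s + 89·t; then s mod 89 is the inverse.
Euclidean algorithm:
  40 = 0·89 + 40
  89 = 2·40 + 9
  40 = 4·9 + 4
  9 = 2·4 + 1
  4 = 4·1 + 0
gcd(40,89) = 1
Back-substitution gives: 40·(-20) + 89·(9) = 1
So 40⁻¹ ≡ -20 ≡ 69 (mod 89)
Check: 40 × 69 = 2760 ≡ 1 (mod 89) ✓

40⁻¹ ≡ 69 (mod 89)


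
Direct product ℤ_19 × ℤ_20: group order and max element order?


|ℤ_19 × ℤ_20| = 19 × 20 = 380
Max element order = lcm(19,20) = 380
Cyclic? Yes (gcd=1)

|ℤ_19×ℤ_20| = 380, max element order = 380


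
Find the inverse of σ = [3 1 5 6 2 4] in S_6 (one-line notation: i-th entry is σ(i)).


To find σ⁻¹, swap domain and range:
σ(1) = 3 → σ⁻¹(3) = 1
σ(2) = 1 → σ⁻¹(1) = 2
σ(3) = 5 → σ⁻¹(5) = 3
σ(4) = 6 → σ⁻¹(6) = 4
σ(5) = 2 → σ⁻¹(2) = 5
σ(6) = 4 → σ⁻¹(4) = 6

σ⁻¹ = [2 5 1 6 3 4]


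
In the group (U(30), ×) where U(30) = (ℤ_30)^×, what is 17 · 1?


Operation: multiplication mod 30
17 · 1 = (a × b) mod 30 with a = 17, b = 1

17 · 1 = 17


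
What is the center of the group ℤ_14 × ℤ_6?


Z(G) = {g ∈ G | gx = xg for all x ∈ G}
Direct product of abelian groups is abelian, so Z(G) = G

Z(ℤ_14 × ℤ_6) = ℤ_14 × ℤ_6


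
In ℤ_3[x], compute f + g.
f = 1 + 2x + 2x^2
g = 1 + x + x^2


Add coefficients mod 3:
x^0: 1 + 1 = 2 (mod 3)
x^1: 2 + 1 = 0 (mod 3)
x^2: 2 + 1 = 0 (mod 3)
Result: 2

f + g = 2


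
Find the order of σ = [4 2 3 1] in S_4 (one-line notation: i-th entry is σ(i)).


Cycle decomposition: (1 4)
Cycle lengths: 2
Order = lcm(2) = 2

ord(σ) = 2


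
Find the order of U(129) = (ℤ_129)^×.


U(n) is the group of units mod n; |U(n)| = φ(n)
|U(129)| = φ(129) = 84

|U(129) = (ℤ_129)^×| = 84


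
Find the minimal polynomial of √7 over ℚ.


√7 satisfies x² - 7 = 0, irreducible over ℚ since 7 is squarefree

Minimal polynomial: x² - 7


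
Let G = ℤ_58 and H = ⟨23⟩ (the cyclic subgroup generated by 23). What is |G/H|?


|⟨23⟩| = n / gcd(23, 58) = 58 / 1 = 58
H is normal (ℤ_58 is abelian).
|G/H| = |G| / |H| = 58 / 58 = 1

|G/H| = 1


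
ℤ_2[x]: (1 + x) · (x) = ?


Expand and collect like terms; reduce coefficients mod 2:
x^0: 1·0 = 0 ≡ 0 (mod 2)
x^1: 1·1 + 1·0 = 1 ≡ 1 (mod 2)
x^2: 1·1 = 1 ≡ 1 (mod 2)
Result: x + x^2

f · g = x + x^2


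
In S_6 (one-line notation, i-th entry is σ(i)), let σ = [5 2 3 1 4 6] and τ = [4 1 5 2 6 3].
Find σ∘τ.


σ∘τ: apply τ first, then σ
1 →τ 4 →σ 1
2 →τ 1 →σ 5
3 →τ 5 →σ 4
4 →τ 2 →σ 2
5 →τ 6 →σ 6
6 →τ 3 →σ 3

σ∘τ = [1 5 4 2 6 3]


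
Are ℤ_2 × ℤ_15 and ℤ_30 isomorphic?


Comparing ℤ_2 × ℤ_15 and ℤ_30:
gcd(2,15) = 1, so ℤ_2 × ℤ_15 ≅ ℤ_30 (CRT)

Yes, ℤ_2 × ℤ_15 ≅ ℤ_30


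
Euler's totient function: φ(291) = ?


Factor n: 291 = 3 × 97
φ(n) = n · ∏(1 - 1/p) over distinct primes p | n
φ(291) = 291 · (1 - 1/3) · (1 - 1/97) = 192

φ(291) = 192


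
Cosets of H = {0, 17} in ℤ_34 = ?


H = {0, 17}, |H| = 2
Number of cosets = |G|/|H| = 34/2 = 17
0 + H = {0, 17}
1 + H = {1, 18}
2 + H = {2, 19}
3 + H = {3, 20}
4 + H = {4, 21}
5 + H = {5, 22}
6 + H = {6, 23}
7 + H = {7, 24}
8 + H = {8, 25}
9 + H = {9, 26}
10 + H = {10, 27}
11 + H = {11, 28}
12 + H = {12, 29}
13 + H = {13, 30}
14 + H = {14, 31}
15 + H = {15, 32}
16 + H = {16, 33}

Cosets: 0+H={0,17}; 1+H={1,18}; 2+H={2,19}; 3+H={3,20}; 4+H={4,21}; 5+H={5,22}; 6+H={6,23}; 7+H={7,24}; 8+H={8,25}; 9+H={9,26}; 10+H={10,27}; 11+H={11,28}; 12+H={12,29}; 13+H={13,30}; 14+H={14,31}; 15+H={15,32}; 16+H={16,33}


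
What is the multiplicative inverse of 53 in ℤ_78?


Use the extended Euclidean algorithm to write 1 = 53·s + 78·t; then s mod 78 is the inverse.
Euclidean algorithm:
  53 = 0·78 + 53
  78 = 1·53 + 25
  53 = 2·25 + 3
  25 = 8·3 + 1
  3 = 3·1 + 0
gcd(53,78) = 1
Back-substitution gives: 53·(-25) + 78·(17) = 1
So 53⁻¹ ≡ -25 ≡ 53 (mod 78)
Check: 53 × 53 = 2809 ≡ 1 (mod 78) ✓

53⁻¹ ≡ 53 (mod 78)


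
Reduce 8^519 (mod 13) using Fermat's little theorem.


Fermat's little theorem: if p is prime and gcd(a,p)=1, then a^(p-1) ≡ 1 (mod p)
p = 13 is prime, gcd(8,13) = 1
Reduce exponent: 519 mod 12 = 3
So 8^519 ≡ 8^3 (mod 13)
8^3 mod 13 = 5

8^519 ≡ 5 (mod 13)


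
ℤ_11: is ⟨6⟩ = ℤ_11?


g generates ℤ_n iff gcd(g, n) = 1
gcd(6, 11) = 1
Since gcd = 1, 6 is a generator.

Yes, 6 generates ℤ_11


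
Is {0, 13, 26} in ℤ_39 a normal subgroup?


H = {0, 13, 26} in ℤ_39
ℤ_39 is abelian; every subgroup of an abelian group is normal

Yes, normal subgroup


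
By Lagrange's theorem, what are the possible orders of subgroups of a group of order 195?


Lagrange's theorem: |H| divides |G|
|G| = 195
Divisors of 195: 1, 3, 5, 13, 15, 39, 65, 195

Possible subgroup orders: {1, 3, 5, 13, 15, 39, 65, 195}


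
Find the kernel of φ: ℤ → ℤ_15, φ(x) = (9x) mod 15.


Kernel = preimage of identity
ker(φ) = {x ∈ ℤ : 9x ≡ 0 (mod 15)}. gcd(9,15) = 3, so 9x ≡ 0 (mod 15) ⟺ x ≡ 0 (mod 15/3 = 5). Hence ker(φ) = 5ℤ

ker(φ) = 5ℤ


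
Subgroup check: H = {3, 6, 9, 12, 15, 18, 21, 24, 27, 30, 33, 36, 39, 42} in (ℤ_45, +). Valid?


Subgroup test for H = {3, 6, 9, 12, 15, 18, 21, 24, 27, 30, 33, 36, 39, 42} in (ℤ_45, +):
(1) 0 ∈ H? No
(2) Closure: for all a,b ∈ H, (a+b) mod 45 ∈ H? No  [counterexample: 3 + 42 = 0 ∉ H]
(3) Inverses: for all a ∈ H, -a mod 45 ∈ H? Yes

No, H is not a subgroup of ℤ_45


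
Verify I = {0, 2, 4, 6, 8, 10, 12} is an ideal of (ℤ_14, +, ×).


Check ideal conditions for I = {0, 2, 4, 6, 8, 10, 12} in ℤ_14:
(1) I is an additive subgroup? Yes
(2) For r ∈ ℤ_14 and a ∈ I: r·a ∈ I? Yes

Yes, I is an ideal of ℤ_14


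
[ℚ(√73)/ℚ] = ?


√73 has minimal polynomial x² - 73 (irreducible over ℚ since 73 is squarefree)

[ℚ(√73)/ℚ] = 2


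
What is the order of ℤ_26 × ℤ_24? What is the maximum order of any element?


|ℤ_26 × ℤ_24| = 26 × 24 = 624
Max element order = lcm(26,24) = 312
Cyclic? No (gcd=2)

|ℤ_26×ℤ_24| = 624, max element order = 312


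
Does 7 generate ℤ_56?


g generates ℤ_n iff gcd(g, n) = 1
gcd(7, 56) = 7
Since gcd = 7 ≠ 1, ⟨7⟩ has order 8 < 56, so 7 is not a generator.

No, 7 does not generate ℤ_56


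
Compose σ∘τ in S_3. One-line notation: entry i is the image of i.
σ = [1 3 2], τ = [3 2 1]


σ∘τ: apply τ first, then σ
1 →τ 3 →σ 2
2 →τ 2 →σ 3
3 →τ 1 →σ 1

σ∘τ = [2 3 1]


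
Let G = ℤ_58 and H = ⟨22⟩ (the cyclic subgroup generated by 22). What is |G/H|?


|⟨22⟩| = n / gcd(22, 58) = 58 / 2 = 29
H is normal (ℤ_58 is abelian).
|G/H| = |G| / |H| = 58 / 29 = 2

|G/H| = 2


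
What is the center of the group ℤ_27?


Z(G) = {g ∈ G | gx = xg for all x ∈ G}
ℤ_27 is abelian, so Z(G) = G

Z(ℤ_27) = ℤ_27


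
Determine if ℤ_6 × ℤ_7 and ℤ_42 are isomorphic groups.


Comparing ℤ_6 × ℤ_7 and ℤ_42:
gcd(6,7) = 1, so ℤ_6 × ℤ_7 ≅ ℤ_42 (CRT)

Yes, ℤ_6 × ℤ_7 ≅ ℤ_42


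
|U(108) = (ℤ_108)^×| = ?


U(n) is the group of units mod n; |U(n)| = φ(n)
|U(108)| = φ(108) = 36

|U(108) = (ℤ_108)^×| = 36


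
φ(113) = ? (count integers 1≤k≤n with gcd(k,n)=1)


Factor n: 113 = 113
φ(n) = n · ∏(1 - 1/p) over distinct primes p | n
φ(113) = 113 · (1 - 1/113) = 112

φ(113) = 112


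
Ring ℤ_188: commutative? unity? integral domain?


ℤ_188 is a commutative ring with unity 1; 188 = 2×94 is composite, so 2·94 ≡ 0 gives zero divisors (not an integral domain)
Commutative: Yes
Integral domain: No
Has unity: Yes

ℤ_188: Commutative=Yes, Unity=Yes


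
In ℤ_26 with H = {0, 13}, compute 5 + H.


5 + H = {5 + h (mod 26) : h ∈ H}
5+0=5, 5+13=18

5 + H = {5, 18}


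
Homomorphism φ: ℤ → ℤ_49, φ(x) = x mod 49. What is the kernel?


Kernel = preimage of identity
ker(φ) = {x ∈ ℤ : x ≡ 0 (mod 49)} = 49ℤ = {0, ±49, ±98, ...}

ker(φ) = 49ℤ


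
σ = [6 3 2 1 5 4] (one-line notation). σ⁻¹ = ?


To find σ⁻¹, swap domain and range:
σ(1) = 6 → σ⁻¹(6) = 1
σ(2) = 3 → σ⁻¹(3) = 2
σ(3) = 2 → σ⁻¹(2) = 3
σ(4) = 1 → σ⁻¹(1) = 4
σ(5) = 5 → σ⁻¹(5) = 5
σ(6) = 4 → σ⁻¹(4) = 6

σ⁻¹ = [4 3 2 6 5 1]


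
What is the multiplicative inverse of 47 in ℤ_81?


Use the extended Euclidean algorithm to write 1 = 47·s + 81·t; then s mod 81 is the inverse.
Euclidean algorithm:
  47 = 0·81 + 47
  81 = 1·47 + 34
  47 = 1·34 + 13
  34 = 2·13 + 8
  13 = 1·8 + 5
  8 = 1·5 + 3
  5 = 1·3 + 2
  3 = 1·2 + 1
  2 = 2·1 + 0
gcd(47,81) = 1
Back-substitution gives: 47·(-31) + 81·(18) = 1
So 47⁻¹ ≡ -31 ≡ 50 (mod 81)
Check: 47 × 50 = 2350 ≡ 1 (mod 81) ✓

47⁻¹ ≡ 50 (mod 81)


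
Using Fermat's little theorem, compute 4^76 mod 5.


Fermat's little theorem: if p is prime and gcd(a,p)=1, then a^(p-1) ≡ 1 (mod p)
p = 5 is prime, gcd(4,5) = 1
Reduce exponent: 76 mod 4 = 0
So 4^76 ≡ 4^0 (mod 5)
4^0 = 1

4^76 ≡ 1 (mod 5)


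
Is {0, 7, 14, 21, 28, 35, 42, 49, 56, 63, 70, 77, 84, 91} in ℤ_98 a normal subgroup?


H = {0, 7, 14, 21, 28, 35, 42, 49, 56, 63, 70, 77, 84, 91} in ℤ_98
ℤ_98 is abelian; every subgroup of an abelian group is normal

Yes, normal subgroup


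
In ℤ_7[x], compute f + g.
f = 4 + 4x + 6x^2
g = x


Add coefficients mod 7:
x^0: 4 + 0 = 4 (mod 7)
x^1: 4 + 1 = 5 (mod 7)
x^2: 6 + 0 = 6 (mod 7)
Result: 4 + 5x + 6x^2

f + g = 4 + 5x + 6x^2


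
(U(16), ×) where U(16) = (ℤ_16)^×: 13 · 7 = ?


Operation: multiplication mod 16
13 · 7 = (a × b) mod 16 with a = 13, b = 7

13 · 7 = 11


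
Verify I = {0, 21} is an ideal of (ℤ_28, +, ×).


Check ideal conditions for I = {0, 21} in ℤ_28:
(1) I is an additive subgroup? No
(2) For r ∈ ℤ_28 and a ∈ I: r·a ∈ I? No  [counterexample: r=2, a=21, r·a mod 28 = 14 ∉ I]

No, I is not an ideal of ℤ_28


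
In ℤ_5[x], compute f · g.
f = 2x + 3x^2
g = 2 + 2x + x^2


Expand and collect like terms; reduce coefficients mod 5:
x^0: 0·2 = 0 ≡ 0 (mod 5)
x^1: 0·2 + 2·2 = 4 ≡ 4 (mod 5)
x^2: 0·1 + 2·2 + 3·2 = 10 ≡ 0 (mod 5)
x^3: 2·1 + 3·2 = 8 ≡ 3 (mod 5)
x^4: 3·1 = 3 ≡ 3 (mod 5)
Result: 4x + 3x^3 + 3x^4

f · g = 4x + 3x^3 + 3x^4


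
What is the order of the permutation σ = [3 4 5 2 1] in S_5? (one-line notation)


Cycle decomposition: (1 3 5) (2 4)
Cycle lengths: 3, 2
Order = lcm(3, 2) = 6

ord(σ) = 6


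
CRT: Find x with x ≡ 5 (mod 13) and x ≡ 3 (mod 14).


m₁ = 13, m₂ = 14, gcd = 1, so CRT applies. M = m₁·m₂ = 182
Let M₁ = M/m₁ = 14, M₂ = M/m₂ = 13
Find y₁ ≡ M₁⁻¹ (mod m₁): 14⁻¹ ≡ 1 (mod 13)
Find y₂ ≡ M₂⁻¹ (mod m₂): 13⁻¹ ≡ 13 (mod 14)
x = a₁·M₁·y₁ + a₂·M₂·y₂ = 5·14·1 + 3·13·13 = 577
Reduce mod 182: x ≡ 31
Check: 31 mod 13 = 5 ✓, 31 mod 14 = 3 ✓

x ≡ 31 (mod 182)


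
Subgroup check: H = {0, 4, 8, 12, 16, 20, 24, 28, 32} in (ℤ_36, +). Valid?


Subgroup test for H = {0, 4, 8, 12, 16, 20, 24, 28, 32} in (ℤ_36, +):
(1) 0 ∈ H? Yes
(2) Closure: for all a,b ∈ H, (a+b) mod 36 ∈ H? Yes
(3) Inverses: for all a ∈ H, -a mod 36 ∈ H? Yes

Yes, H is a subgroup of ℤ_36


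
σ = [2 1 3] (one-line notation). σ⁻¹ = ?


To find σ⁻¹, swap domain and range:
σ(1) = 2 → σ⁻¹(2) = 1
σ(2) = 1 → σ⁻¹(1) = 2
σ(3) = 3 → σ⁻¹(3) = 3

σ⁻¹ = [2 1 3]


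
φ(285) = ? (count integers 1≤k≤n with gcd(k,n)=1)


Factor n: 285 = 3 × 5 × 19
φ(n) = n · ∏(1 - 1/p) over distinct primes p | n
φ(285) = 285 · (1 - 1/3) · (1 - 1/5) · (1 - 1/19) = 144

φ(285) = 144


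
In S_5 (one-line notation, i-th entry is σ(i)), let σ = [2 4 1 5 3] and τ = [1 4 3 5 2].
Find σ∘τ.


σ∘τ: apply τ first, then σ
1 →τ 1 →σ 2
2 →τ 4 →σ 5
3 →τ 3 →σ 1
4 →τ 5 →σ 3
5 →τ 2 →σ 4

σ∘τ = [2 5 1 3 4]


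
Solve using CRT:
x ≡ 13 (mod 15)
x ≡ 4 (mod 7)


m₁ = 15, m₂ = 7, gcd = 1, so CRT applies. M = m₁·m₂ = 105
Let M₁ = M/m₁ = 7, M₂ = M/m₂ = 15
Find y₁ ≡ M₁⁻¹ (mod m₁): 7⁻¹ ≡ 13 (mod 15)
Find y₂ ≡ M₂⁻¹ (mod m₂): 15⁻¹ ≡ 1 (mod 7)
x = a₁·M₁·y₁ + a₂·M₂·y₂ = 13·7·13 + 4·15·1 = 1243
Reduce mod 105: x ≡ 88
Check: 88 mod 15 = 13 ✓, 88 mod 7 = 4 ✓

x ≡ 88 (mod 105)


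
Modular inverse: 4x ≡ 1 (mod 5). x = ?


Use the extended Euclidean algorithm to write 1 = 4·s + 5·t; then s mod 5 is the inverse.
Euclidean algorithm:
  4 = 0·5 + 4
  5 = 1·4 + 1
  4 = 4·1 + 0
gcd(4,5) = 1
Back-substitution gives: 4·(-1) + 5·(1) = 1
So 4⁻¹ ≡ -1 ≡ 4 (mod 5)
Check: 4 × 4 = 16 ≡ 1 (mod 5) ✓

4⁻¹ ≡ 4 (mod 5)


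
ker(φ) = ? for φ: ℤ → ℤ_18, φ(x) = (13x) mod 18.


Kernel = preimage of identity
ker(φ) = {x ∈ ℤ : 13x ≡ 0 (mod 18)}. gcd(13,18) = 1, so 13x ≡ 0 (mod 18) ⟺ x ≡ 0 (mod 18/1 = 18). Hence ker(φ) = 18ℤ

ker(φ) = 18ℤ


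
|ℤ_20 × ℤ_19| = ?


|A × B| = |A| · |B|
|ℤ_20 × ℤ_19| = 20 × 19 = 380

|ℤ_20 × ℤ_19| = 380


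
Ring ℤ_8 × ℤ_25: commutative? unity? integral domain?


Direct product ring; commutative with unity (1,1); but (1,0)·(0,1) = (0,0) gives zero divisors, so not an integral domain
Commutative: Yes
Integral domain: No
Has unity: Yes

ℤ_8 × ℤ_25: Commutative=Yes, Unity=Yes


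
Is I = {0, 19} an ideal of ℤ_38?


Check ideal conditions for I = {0, 19} in ℤ_38:
(1) I is an additive subgroup? Yes
(2) For r ∈ ℤ_38 and a ∈ I: r·a ∈ I? Yes

Yes, I is an ideal of ℤ_38


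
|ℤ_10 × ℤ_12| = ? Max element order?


|ℤ_10 × ℤ_12| = 10 × 12 = 120
Max element order = lcm(10,12) = 60
Cyclic? No (gcd=2)

|ℤ_10×ℤ_12| = 120, max element order = 60


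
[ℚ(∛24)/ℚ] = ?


∛24 has minimal polynomial x³ - 24 (irreducible over ℚ since 24 is not a perfect cube)

[ℚ(∛24)/ℚ] = 3


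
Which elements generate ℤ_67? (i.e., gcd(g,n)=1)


g generates ℤ_n iff gcd(g,n) = 1
Prime factors of 67: 67
Generators are g ∈ {1,...,66} not divisible by any of these primes.
Generators: {1, 2, 3, 4, 5, 6, 7, 8, 9, 10, 11, 12, 13, 14, 15, 16, 17, 18, 19, 20, 21, 22, 23, 24, 25, 26, 27, 28, 29, 30, 31, 32, 33, 34, 35, 36, 37, 38, 39, 40, 41, 42, 43, 44, 45, 46, 47, 48, 49, 50, 51, 52, 53, 54, 55, 56, 57, 58, 59, 60, 61, 62, 63, 64, 65, 66}
Number of generators = φ(67) = 66

Generators of ℤ_67 = {1, 2, 3, 4, 5, 6, 7, 8, 9, 10, 11, 12, 13, 14, 15, 16, 17, 18, 19, 20, 21, 22, 23, 24, 25, 26, 27, 28, 29, 30, 31, 32, 33, 34, 35, 36, 37, 38, 39, 40, 41, 42, 43, 44, 45, 46, 47, 48, 49, 50, 51, 52, 53, 54, 55, 56, 57, 58, 59, 60, 61, 62, 63, 64, 65, 66}


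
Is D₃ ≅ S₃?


Comparing D₃ and S₃:
Both are the unique non-abelian group of order 6

Yes, D₃ ≅ S₃


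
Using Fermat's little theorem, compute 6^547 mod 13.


Fermat's little theorem: if p is prime and gcd(a,p)=1, then a^(p-1) ≡ 1 (mod p)
p = 13 is prime, gcd(6,13) = 1
Reduce exponent: 547 mod 12 = 7
So 6^547 ≡ 6^7 (mod 13)
6^7 mod 13 = 7

6^547 ≡ 7 (mod 13)


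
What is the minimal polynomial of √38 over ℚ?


√38 satisfies x² - 38 = 0, irreducible over ℚ since 38 is squarefree

Minimal polynomial: x² - 38


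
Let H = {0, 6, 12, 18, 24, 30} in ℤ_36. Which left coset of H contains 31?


31 + H = {31 + h (mod 36) : h ∈ H}
31+0=31, 31+6=1, 31+12=7, 31+18=13, 31+24=19, 31+30=25
31 + H = {1, 7, 13, 19, 25, 31} = 1 + H

31 + H = {1, 7, 13, 19, 25, 31}


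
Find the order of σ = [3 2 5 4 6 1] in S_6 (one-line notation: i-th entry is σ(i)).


Cycle decomposition: (1 3 5 6)
Cycle lengths: 4
Order = lcm(4) = 4

ord(σ) = 4


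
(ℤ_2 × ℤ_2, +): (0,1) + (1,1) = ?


Operation: componentwise addition mod (2, 2)
(0,1) + (1,1) = ((a₁+b₁) mod 2, (a₂+b₂) mod 2) with a = (0,1), b = (1,1)

(0,1) + (1,1) = (1,0)


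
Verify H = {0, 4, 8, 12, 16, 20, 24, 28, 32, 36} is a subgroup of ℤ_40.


Subgroup test for H = {0, 4, 8, 12, 16, 20, 24, 28, 32, 36} in (ℤ_40, +):
(1) 0 ∈ H? Yes
(2) Closure: for all a,b ∈ H, (a+b) mod 40 ∈ H? Yes
(3) Inverses: for all a ∈ H, -a mod 40 ∈ H? Yes

Yes, H is a subgroup of ℤ_40


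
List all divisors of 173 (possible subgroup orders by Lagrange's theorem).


Lagrange's theorem: |H| divides |G|
|G| = 173
Divisors of 173: 1, 173

Possible subgroup orders: {1, 173}


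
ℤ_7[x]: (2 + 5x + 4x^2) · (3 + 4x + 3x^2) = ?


Expand and collect like terms; reduce coefficients mod 7:
x^0: 2·3 = 6 ≡ 6 (mod 7)
x^1: 2·4 + 5·3 = 23 ≡ 2 (mod 7)
x^2: 2·3 + 5·4 + 4·3 = 38 ≡ 3 (mod 7)
x^3: 5·3 + 4·4 = 31 ≡ 3 (mod 7)
x^4: 4·3 = 12 ≡ 5 (mod 7)
Result: 6 + 2x + 3x^2 + 3x^3 + 5x^4

f · g = 6 + 2x + 3x^2 + 3x^3 + 5x^4


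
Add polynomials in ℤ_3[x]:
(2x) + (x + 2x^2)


Add coefficients mod 3:
x^0: 0 + 0 = 0 (mod 3)
x^1: 2 + 1 = 0 (mod 3)
x^2: 0 + 2 = 2 (mod 3)
Result: 2x^2

f + g = 2x^2


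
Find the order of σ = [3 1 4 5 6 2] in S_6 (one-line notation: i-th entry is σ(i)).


Cycle decomposition: (1 3 4 5 6 2)
Cycle lengths: 6
Order = lcm(6) = 6

ord(σ) = 6


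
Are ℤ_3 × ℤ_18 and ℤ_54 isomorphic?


Comparing ℤ_3 × ℤ_18 and ℤ_54:
gcd(3,18) = 3 ≠ 1. Max element order in ℤ_3×ℤ_18 is lcm(3,18) = 18 < 54, so it has no element of order 54

No, ℤ_3 × ℤ_18 ≇ ℤ_54


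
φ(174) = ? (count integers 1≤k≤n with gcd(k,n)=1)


Factor n: 174 = 2 × 3 × 29
φ(n) = n · ∏(1 - 1/p) over distinct primes p | n
φ(174) = 174 · (1 - 1/2) · (1 - 1/3) · (1 - 1/29) = 56

φ(174) = 56


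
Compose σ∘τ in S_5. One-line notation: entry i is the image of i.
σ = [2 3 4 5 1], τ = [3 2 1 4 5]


σ∘τ: apply τ first, then σ
1 →τ 3 →σ 4
2 →τ 2 →σ 3
3 →τ 1 →σ 2
4 →τ 4 →σ 5
5 →τ 5 →σ 1

σ∘τ = [4 3 2 5 1]


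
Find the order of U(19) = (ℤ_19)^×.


U(n) is the group of units mod n; |U(n)| = φ(n)
|U(19)| = φ(19) = 18

|U(19) = (ℤ_19)^×| = 18


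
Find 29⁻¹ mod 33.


Use the extended Euclidean algorithm to write 1 = 29·s + 33·t; then s mod 33 is the inverse.
Euclidean algorithm:
  29 = 0·33 + 29
  33 = 1·29 + 4
  29 = 7·4 + 1
  4 = 4·1 + 0
gcd(29,33) = 1
Back-substitution gives: 29·(8) + 33·(-7) = 1
So 29⁻¹ ≡ 8 ≡ 8 (mod 33)
Check: 29 × 8 = 232 ≡ 1 (mod 33) ✓

29⁻¹ ≡ 8 (mod 33)


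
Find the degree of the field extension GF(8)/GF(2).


GF(8) = GF(2^3), so the extension degree is 3

[GF(8)/GF(2)] = 3


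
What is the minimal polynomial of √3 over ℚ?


√3 satisfies x² - 3 = 0, irreducible over ℚ since 3 is squarefree

Minimal polynomial: x² - 3


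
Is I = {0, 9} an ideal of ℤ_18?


Check ideal conditions for I = {0, 9} in ℤ_18:
(1) I is an additive subgroup? Yes
(2) For r ∈ ℤ_18 and a ∈ I: r·a ∈ I? Yes

Yes, I is an ideal of ℤ_18


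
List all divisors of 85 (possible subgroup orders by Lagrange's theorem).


Lagrange's theorem: |H| divides |G|
|G| = 85
Divisors of 85: 1, 5, 17, 85

Possible subgroup orders: {1, 5, 17, 85}


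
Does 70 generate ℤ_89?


g generates ℤ_n iff gcd(g, n) = 1
gcd(70, 89) = 1
Since gcd = 1, 70 is a generator.

Yes, 70 generates ℤ_89


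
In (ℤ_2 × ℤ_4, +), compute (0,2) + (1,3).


Operation: componentwise addition mod (2, 4)
(0,2) + (1,3) = ((a₁+b₁) mod 2, (a₂+b₂) mod 4) with a = (0,2), b = (1,3)

(0,2) + (1,3) = (1,1)


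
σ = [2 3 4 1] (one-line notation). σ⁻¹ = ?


To find σ⁻¹, swap domain and range:
σ(1) = 2 → σ⁻¹(2) = 1
σ(2) = 3 → σ⁻¹(3) = 2
σ(3) = 4 → σ⁻¹(4) = 3
σ(4) = 1 → σ⁻¹(1) = 4

σ⁻¹ = [4 1 2 3]


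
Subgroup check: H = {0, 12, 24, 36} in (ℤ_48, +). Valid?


Subgroup test for H = {0, 12, 24, 36} in (ℤ_48, +):
(1) 0 ∈ H? Yes
(2) Closure: for all a,b ∈ H, (a+b) mod 48 ∈ H? Yes
(3) Inverses: for all a ∈ H, -a mod 48 ∈ H? Yes

Yes, H is a subgroup of ℤ_48


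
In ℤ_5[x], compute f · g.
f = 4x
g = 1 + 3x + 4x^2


Expand and collect like terms; reduce coefficients mod 5:
x^0: 0·1 = 0 ≡ 0 (mod 5)
x^1: 0·3 + 4·1 = 4 ≡ 4 (mod 5)
x^2: 0·4 + 4·3 = 12 ≡ 2 (mod 5)
x^3: 4·4 = 16 ≡ 1 (mod 5)
Result: 4x + 2x^2 + x^3

f · g = 4x + 2x^2 + x^3


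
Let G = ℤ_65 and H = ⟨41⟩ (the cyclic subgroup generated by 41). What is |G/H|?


|⟨41⟩| = n / gcd(41, 65) = 65 / 1 = 65
H is normal (ℤ_65 is abelian).
|G/H| = |G| / |H| = 65 / 65 = 1

|G/H| = 1


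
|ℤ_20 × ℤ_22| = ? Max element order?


|ℤ_20 × ℤ_22| = 20 × 22 = 440
Max element order = lcm(20,22) = 220
Cyclic? No (gcd=2)

|ℤ_20×ℤ_22| = 440, max element order = 220


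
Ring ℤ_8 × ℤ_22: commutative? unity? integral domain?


Direct product ring; commutative with unity (1,1); but (1,0)·(0,1) = (0,0) gives zero divisors, so not an integral domain
Commutative: Yes
Integral domain: No
Has unity: Yes

ℤ_8 × ℤ_22: Commutative=Yes, Unity=Yes


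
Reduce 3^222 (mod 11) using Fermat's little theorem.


Fermat's little theorem: if p is prime and gcd(a,p)=1, then a^(p-1) ≡ 1 (mod p)
p = 11 is prime, gcd(3,11) = 1
Reduce exponent: 222 mod 10 = 2
So 3^222 ≡ 3^2 (mod 11)
3^2 mod 11 = 9

3^222 ≡ 9 (mod 11)


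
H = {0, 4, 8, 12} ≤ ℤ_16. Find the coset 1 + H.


1 + H = {1 + h (mod 16) : h ∈ H}
1+0=1, 1+4=5, 1+8=9, 1+12=13

1 + H = {1, 5, 9, 13}


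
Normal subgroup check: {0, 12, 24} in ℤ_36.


H = {0, 12, 24} in ℤ_36
ℤ_36 is abelian; every subgroup of an abelian group is normal

Yes, normal subgroup


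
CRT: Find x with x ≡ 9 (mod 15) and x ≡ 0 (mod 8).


m₁ = 15, m₂ = 8, gcd = 1, so CRT applies. M = m₁·m₂ = 120
Let M₁ = M/m₁ = 8, M₂ = M/m₂ = 15
Find y₁ ≡ M₁⁻¹ (mod m₁): 8⁻¹ ≡ 2 (mod 15)
Find y₂ ≡ M₂⁻¹ (mod m₂): 15⁻¹ ≡ 7 (mod 8)
x = a₁·M₁·y₁ + a₂·M₂·y₂ = 9·8·2 + 0·15·7 = 144
Reduce mod 120: x ≡ 24
Check: 24 mod 15 = 9 ✓, 24 mod 8 = 0 ✓

x ≡ 24 (mod 120)


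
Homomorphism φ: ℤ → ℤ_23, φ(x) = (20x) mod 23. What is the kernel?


Kernel = preimage of identity
ker(φ) = {x ∈ ℤ : 20x ≡ 0 (mod 23)}. gcd(20,23) = 1, so 20x ≡ 0 (mod 23) ⟺ x ≡ 0 (mod 23/1 = 23). Hence ker(φ) = 23ℤ

ker(φ) = 23ℤ


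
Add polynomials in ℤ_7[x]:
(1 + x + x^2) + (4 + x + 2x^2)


Add coefficients mod 7:
x^0: 1 + 4 = 5 (mod 7)
x^1: 1 + 1 = 2 (mod 7)
x^2: 1 + 2 = 3 (mod 7)
Result: 5 + 2x + 3x^2

f + g = 5 + 2x + 3x^2


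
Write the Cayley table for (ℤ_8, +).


Elements: {0, 1, 2, 3, 4, 5, 6, 7}
Operation: addition mod 8
Entry (a, b) = (a + b) mod 8

Cayley table:
  | 0 | 1 | 2 | 3 | 4 | 5 | 6 | 7
0 | 0 | 1 | 2 | 3 | 4 | 5 | 6 | 7
1 | 1 | 2 | 3 | 4 | 5 | 6 | 7 | 0
2 | 2 | 3 | 4 | 5 | 6 | 7 | 0 | 1
3 | 3 | 4 | 5 | 6 | 7 | 0 | 1 | 2
4 | 4 | 5 | 6 | 7 | 0 | 1 | 2 | 3
5 | 5 | 6 | 7 | 0 | 1 | 2 | 3 | 4
6 | 6 | 7 | 0 | 1 | 2 | 3 | 4 | 5
7 | 7 | 0 | 1 | 2 | 3 | 4 | 5 | 6


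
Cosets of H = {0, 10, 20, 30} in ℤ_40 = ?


H = {0, 10, 20, 30}, |H| = 4
Number of cosets = |G|/|H| = 40/4 = 10
0 + H = {0, 10, 20, 30}
1 + H = {1, 11, 21, 31}
2 + H = {2, 12, 22, 32}
3 + H = {3, 13, 23, 33}
4 + H = {4, 14, 24, 34}
5 + H = {5, 15, 25, 35}
6 + H = {6, 16, 26, 36}
7 + H = {7, 17, 27, 37}
8 + H = {8, 18, 28, 38}
9 + H = {9, 19, 29, 39}

Cosets: 0+H={0,10,20,30}; 1+H={1,11,21,31}; 2+H={2,12,22,32}; 3+H={3,13,23,33}; 4+H={4,14,24,34}; 5+H={5,15,25,35}; 6+H={6,16,26,36}; 7+H={7,17,27,37}; 8+H={8,18,28,38}; 9+H={9,19,29,39}


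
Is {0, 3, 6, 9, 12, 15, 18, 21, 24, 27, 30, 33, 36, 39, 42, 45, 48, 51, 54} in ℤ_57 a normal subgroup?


H = {0, 3, 6, 9, 12, 15, 18, 21, 24, 27, 30, 33, 36, 39, 42, 45, 48, 51, 54} in ℤ_57
ℤ_57 is abelian; every subgroup of an abelian group is normal

Yes, normal subgroup


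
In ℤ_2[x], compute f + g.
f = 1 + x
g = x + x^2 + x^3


Add coefficients mod 2:
x^0: 1 + 0 = 1 (mod 2)
x^1: 1 + 1 = 0 (mod 2)
x^2: 0 + 1 = 1 (mod 2)
x^3: 0 + 1 = 1 (mod 2)
Result: 1 + x^2 + x^3

f + g = 1 + x^2 + x^3


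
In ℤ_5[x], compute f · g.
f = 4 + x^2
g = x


Expand and collect like terms; reduce coefficients mod 5:
x^0: 4·0 = 0 ≡ 0 (mod 5)
x^1: 4·1 + 0·0 = 4 ≡ 4 (mod 5)
x^2: 0·1 + 1·0 = 0 ≡ 0 (mod 5)
x^3: 1·1 = 1 ≡ 1 (mod 5)
Result: 4x + x^3

f · g = 4x + x^3


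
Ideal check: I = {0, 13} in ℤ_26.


Check ideal conditions for I = {0, 13} in ℤ_26:
(1) I is an additive subgroup? Yes
(2) For r ∈ ℤ_26 and a ∈ I: r·a ∈ I? Yes

Yes, I is an ideal of ℤ_26


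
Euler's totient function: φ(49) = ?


Factor n: 49 = 7^2
φ(n) = n · ∏(1 - 1/p) over distinct primes p | n
φ(49) = 49 · (1 - 1/7) = 42

φ(49) = 42


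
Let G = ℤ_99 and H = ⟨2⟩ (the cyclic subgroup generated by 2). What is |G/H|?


|⟨2⟩| = n / gcd(2, 99) = 99 / 1 = 99
H is normal (ℤ_99 is abelian).
|G/H| = |G| / |H| = 99 / 99 = 1

|G/H| = 1


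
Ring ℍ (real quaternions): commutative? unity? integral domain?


quaternion multiplication is non-commutative (ij = k ≠ ji = -k); has unity 1; a division ring but not an integral domain since integral domains are commutative by convention
Commutative: No
Integral domain: No
Has unity: Yes

ℍ (real quaternions): Commutative=No, Unity=Yes


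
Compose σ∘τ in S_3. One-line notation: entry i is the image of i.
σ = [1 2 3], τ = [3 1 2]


σ∘τ: apply τ first, then σ
1 →τ 3 →σ 3
2 →τ 1 →σ 1
3 →τ 2 →σ 2

σ∘τ = [3 1 2]


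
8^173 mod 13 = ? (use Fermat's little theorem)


Fermat's little theorem: if p is prime and gcd(a,p)=1, then a^(p-1) ≡ 1 (mod p)
p = 13 is prime, gcd(8,13) = 1
Reduce exponent: 173 mod 12 = 5
So 8^173 ≡ 8^5 (mod 13)
8^5 mod 13 = 8

8^173 ≡ 8 (mod 13)


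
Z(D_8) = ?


Z(G) = {g ∈ G | gx = xg for all x ∈ G}
For even n, Z(D_n) = {e, r^(n/2)}: the 180° rotation r^4 commutes with every reflection and rotation

Z(D_8) = {e, r^4}


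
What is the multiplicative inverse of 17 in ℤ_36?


Use the extended Euclidean algorithm to write 1 = 17·s + 36·t; then s mod 36 is the inverse.
Euclidean algorithm:
  17 = 0·36 + 17
  36 = 2·17 + 2
  17 = 8·2 + 1
  2 = 2·1 + 0
gcd(17,36) = 1
Back-substitution gives: 17·(17) + 36·(-8) = 1
So 17⁻¹ ≡ 17 ≡ 17 (mod 36)
Check: 17 × 17 = 289 ≡ 1 (mod 36) ✓

17⁻¹ ≡ 17 (mod 36)


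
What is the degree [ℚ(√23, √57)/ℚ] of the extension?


[ℚ(√23,√57):ℚ] = [ℚ(√23,√57):ℚ(√23)]·[ℚ(√23):ℚ] = 2·2 = 4

[ℚ(√23, √57)/ℚ] = 4


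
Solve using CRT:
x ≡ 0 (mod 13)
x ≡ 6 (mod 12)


m₁ = 13, m₂ = 12, gcd = 1, so CRT applies. M = m₁·m₂ = 156
Let M₁ = M/m₁ = 12, M₂ = M/m₂ = 13
Find y₁ ≡ M₁⁻¹ (mod m₁): 12⁻¹ ≡ 12 (mod 13)
Find y₂ ≡ M₂⁻¹ (mod m₂): 13⁻¹ ≡ 1 (mod 12)
x = a₁·M₁·y₁ + a₂·M₂·y₂ = 0·12·12 + 6·13·1 = 78
Reduce mod 156: x ≡ 78
Check: 78 mod 13 = 0 ✓, 78 mod 12 = 6 ✓

x ≡ 78 (mod 156)


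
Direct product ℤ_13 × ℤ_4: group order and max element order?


|ℤ_13 × ℤ_4| = 13 × 4 = 52
Max element order = lcm(13,4) = 52
Cyclic? Yes (gcd=1)

|ℤ_13×ℤ_4| = 52, max element order = 52


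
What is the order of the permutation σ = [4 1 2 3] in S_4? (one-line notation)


Cycle decomposition: (1 4 3 2)
Cycle lengths: 4
Order = lcm(4) = 4

ord(σ) = 4


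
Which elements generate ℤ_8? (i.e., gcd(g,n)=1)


g generates ℤ_n iff gcd(g,n) = 1
Checking each g ∈ {1,...,7}:
gcd(1,8) = 1
gcd(2,8) = 2
gcd(3,8) = 1
gcd(4,8) = 4
gcd(5,8) = 1
gcd(6,8) = 2
gcd(7,8) = 1
Generators: {1, 3, 5, 7}
Number of generators = φ(8) = 4

Generators of ℤ_8 = {1, 3, 5, 7}


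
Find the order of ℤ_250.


ℤ_n has n elements.

|ℤ_250| = 250


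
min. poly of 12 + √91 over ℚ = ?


Let α = 12 + √91. Then α - 12 = √91, so (α - 12)² = 91, giving α² - 24α + 53 = 0. Degree 2 and α ∉ ℚ, so this is the minimal polynomial.

Minimal polynomial: x² - 24x + 53


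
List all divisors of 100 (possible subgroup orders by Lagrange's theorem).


Lagrange's theorem: |H| divides |G|
|G| = 100
Divisors of 100: 1, 2, 4, 5, 10, 20, 25, 50, 100

Possible subgroup orders: {1, 2, 4, 5, 10, 20, 25, 50, 100}


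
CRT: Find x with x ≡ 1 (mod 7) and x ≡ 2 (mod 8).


m₁ = 7, m₂ = 8, gcd = 1, so CRT applies. M = m₁·m₂ = 56
Let M₁ = M/m₁ = 8, M₂ = M/m₂ = 7
Find y₁ ≡ M₁⁻¹ (mod m₁): 8⁻¹ ≡ 1 (mod 7)
Find y₂ ≡ M₂⁻¹ (mod m₂): 7⁻¹ ≡ 7 (mod 8)
x = a₁·M₁·y₁ + a₂·M₂·y₂ = 1·8·1 + 2·7·7 = 106
Reduce mod 56: x ≡ 50
Check: 50 mod 7 = 1 ✓, 50 mod 8 = 2 ✓

x ≡ 50 (mod 56)


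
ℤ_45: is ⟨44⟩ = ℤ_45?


g generates ℤ_n iff gcd(g, n) = 1
gcd(44, 45) = 1
Since gcd = 1, 44 is a generator.

Yes, 44 generates ℤ_45


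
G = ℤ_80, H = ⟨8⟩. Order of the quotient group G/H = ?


|⟨8⟩| = n / gcd(8, 80) = 80 / 8 = 10
H is normal (ℤ_80 is abelian).
|G/H| = |G| / |H| = 80 / 10 = 8

|G/H| = 8
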